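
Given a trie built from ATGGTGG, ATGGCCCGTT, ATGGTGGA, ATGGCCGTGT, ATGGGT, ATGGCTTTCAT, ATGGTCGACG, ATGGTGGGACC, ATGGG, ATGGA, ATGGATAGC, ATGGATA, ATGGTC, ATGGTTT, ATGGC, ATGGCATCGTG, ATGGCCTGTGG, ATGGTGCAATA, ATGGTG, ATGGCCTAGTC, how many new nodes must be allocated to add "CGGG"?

4

"CGGG" shares no prefix with any stored word, so all 4 characters open new nodes.
4 − 0 = 4 new nodes.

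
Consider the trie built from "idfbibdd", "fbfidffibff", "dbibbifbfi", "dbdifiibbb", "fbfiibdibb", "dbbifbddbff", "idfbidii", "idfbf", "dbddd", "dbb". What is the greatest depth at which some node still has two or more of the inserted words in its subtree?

Equivalently: take the maximum, over all pairs, of their longest common prefix length.
"idfbibdd" and "idfbidii" agree on "idfbi" (5 characters) before diverging; nothing deeper is shared.
Longest shared-prefix length: 5

5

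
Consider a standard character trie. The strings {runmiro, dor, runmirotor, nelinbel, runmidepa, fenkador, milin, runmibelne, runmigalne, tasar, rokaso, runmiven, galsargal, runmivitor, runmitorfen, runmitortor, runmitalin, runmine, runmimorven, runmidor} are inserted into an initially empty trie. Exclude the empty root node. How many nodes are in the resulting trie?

Count nodes per top-level branch (shared prefixes stored once):
  'd'-branch (dor): 3 nodes
  'f'-branch (fenkador): 8 nodes
  'g'-branch (galsargal): 9 nodes
  'm'-branch (milin): 5 nodes
  'n'-branch (nelinbel): 8 nodes
  'r'-branch (rokaso, runmibelne, runmidepa, runmidor, runmigalne, runmimorven, runmine, runmiro, runmirotor, runmitalin, runmitorfen, runmitortor, runmiven, runmivitor): 59 nodes
  't'-branch (tasar): 5 nodes
Sum: 97

97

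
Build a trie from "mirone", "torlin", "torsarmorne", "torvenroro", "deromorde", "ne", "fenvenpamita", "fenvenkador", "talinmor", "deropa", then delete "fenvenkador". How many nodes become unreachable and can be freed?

5

Walk "fenvenkador" from the leaf back toward the root, removing each node that no remaining word uses.
The suffix "kador" (5 nodes) is used only by "fenvenkador"; the node for "fenven" still has the child "p", so pruning stops there.
Nodes removed: 5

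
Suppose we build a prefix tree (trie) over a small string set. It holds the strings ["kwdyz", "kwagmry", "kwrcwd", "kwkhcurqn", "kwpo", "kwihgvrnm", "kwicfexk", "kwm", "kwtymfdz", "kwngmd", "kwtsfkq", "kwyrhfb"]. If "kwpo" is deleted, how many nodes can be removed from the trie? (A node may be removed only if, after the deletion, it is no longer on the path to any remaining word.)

2

After clearing the end-marker at "kwpo", prune upward until reaching a node still needed by another word.
The suffix "po" (2 nodes) is used only by "kwpo"; the node for "kw" still has the child "d", so pruning stops there.
Nodes removed: 2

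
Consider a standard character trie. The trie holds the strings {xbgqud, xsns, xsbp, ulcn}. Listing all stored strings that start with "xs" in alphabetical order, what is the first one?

Filter for "xs…" and sort: "xsbp", "xsns"
The 1st is xsbp.

xsbp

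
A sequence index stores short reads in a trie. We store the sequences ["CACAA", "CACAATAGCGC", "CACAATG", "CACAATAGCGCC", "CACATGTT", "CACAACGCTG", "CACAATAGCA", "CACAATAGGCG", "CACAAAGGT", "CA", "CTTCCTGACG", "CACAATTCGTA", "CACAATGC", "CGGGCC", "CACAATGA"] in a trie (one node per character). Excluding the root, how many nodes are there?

Insert word by word; a character creates a node only if that edge doesn't already exist:
  "CACAA" → 5 new (C, A, C, A, A)
  "CACAATAGCGC" → prefix "CACAA" already present; 6 new (T, A, G, C, G, C)
  "CACAATG" → prefix "CACAAT" already present; 1 new (G)
  "CACAATAGCGCC" → prefix "CACAATAGCGC" already present; 1 new (C)
  "CACATGTT" → prefix "CACA" already present; 4 new (T, G, T, T)
  "CACAACGCTG" → prefix "CACAA" already present; 5 new (C, G, C, T, G)
  "CACAATAGCA" → prefix "CACAATAGC" already present; 1 new (A)
  "CACAATAGGCG" → prefix "CACAATAG" already present; 3 new (G, C, G)
  "CACAAAGGT" → prefix "CACAA" already present; 4 new (A, G, G, T)
  "CA" → prefix "CA" already present; 0 new (none)
  "CTTCCTGACG" → prefix "C" already present; 9 new (T, T, C, C, T, G, A, C, G)
  "CACAATTCGTA" → prefix "CACAAT" already present; 5 new (T, C, G, T, A)
  "CACAATGC" → prefix "CACAATG" already present; 1 new (C)
  "CGGGCC" → prefix "C" already present; 5 new (G, G, G, C, C)
  "CACAATGA" → prefix "CACAATG" already present; 1 new (A)
Total nodes = 5 + 6 + 1 + 1 + 4 + 5 + 1 + 3 + 4 + 0 + 9 + 5 + 1 + 5 + 1 = 51

51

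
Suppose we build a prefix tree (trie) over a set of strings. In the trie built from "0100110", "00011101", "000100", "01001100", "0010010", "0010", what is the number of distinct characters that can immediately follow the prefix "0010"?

Follow the path "0010" to its node, then look at its outgoing edges.
Characters that immediately follow "0010" among the stored strings: {0}.
That node has 1 child edge.

1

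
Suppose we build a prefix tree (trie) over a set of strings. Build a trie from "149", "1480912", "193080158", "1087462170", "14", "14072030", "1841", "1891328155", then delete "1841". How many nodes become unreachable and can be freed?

2

After clearing the end-marker at "1841", prune upward until reaching a node still needed by another word.
The suffix "41" (2 nodes) is used only by "1841"; the node for "18" still has the child "9", so pruning stops there.
Nodes removed: 2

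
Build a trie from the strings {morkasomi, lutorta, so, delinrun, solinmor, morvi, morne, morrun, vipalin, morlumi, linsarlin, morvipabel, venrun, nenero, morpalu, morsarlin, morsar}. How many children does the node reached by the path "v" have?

Follow the path "v" to its node, then look at its outgoing edges.
Distinct next characters after "v": e, i.
That node has 2 child edges.

2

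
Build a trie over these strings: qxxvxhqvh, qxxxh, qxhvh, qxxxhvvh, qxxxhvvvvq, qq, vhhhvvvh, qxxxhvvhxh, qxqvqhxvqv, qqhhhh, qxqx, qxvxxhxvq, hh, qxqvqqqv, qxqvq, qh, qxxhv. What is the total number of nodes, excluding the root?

Trace insertions, counting only characters that open a new branch:
  "qxxvxhqvh" → 9 new (q, x, x, v, x, h, q, v, h)
  "qxxxh" → prefix "qxx" already present; 2 new (x, h)
  "qxhvh" → prefix "qx" already present; 3 new (h, v, h)
  "qxxxhvvh" → prefix "qxxxh" already present; 3 new (v, v, h)
  "qxxxhvvvvq" → prefix "qxxxhvv" already present; 3 new (v, v, q)
  "qq" → prefix "q" already present; 1 new (q)
  "vhhhvvvh" → 8 new (v, h, h, h, v, v, v, h)
  "qxxxhvvhxh" → prefix "qxxxhvvh" already present; 2 new (x, h)
  "qxqvqhxvqv" → prefix "qx" already present; 8 new (q, v, q, h, x, v, q, v)
  "qqhhhh" → prefix "qq" already present; 4 new (h, h, h, h)
  "qxqx" → prefix "qxq" already present; 1 new (x)
  "qxvxxhxvq" → prefix "qx" already present; 7 new (v, x, x, h, x, v, q)
  "hh" → 2 new (h, h)
  "qxqvqqqv" → prefix "qxqvq" already present; 3 new (q, q, v)
  "qxqvq" → prefix "qxqvq" already present; 0 new (none)
  "qh" → prefix "q" already present; 1 new (h)
  "qxxhv" → prefix "qxx" already present; 2 new (h, v)
Total nodes = 9 + 2 + 3 + 3 + 3 + 1 + 8 + 2 + 8 + 4 + 1 + 7 + 2 + 3 + 0 + 1 + 2 = 59

59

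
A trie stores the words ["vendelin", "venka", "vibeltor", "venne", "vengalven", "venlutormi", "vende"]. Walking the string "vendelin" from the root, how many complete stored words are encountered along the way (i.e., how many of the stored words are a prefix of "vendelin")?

Check each prefix of "vendelin" against the stored set — each match is an end-marker on the path.
Prefixes of the query that are stored words: "vende", "vendelin"
Count: 2

2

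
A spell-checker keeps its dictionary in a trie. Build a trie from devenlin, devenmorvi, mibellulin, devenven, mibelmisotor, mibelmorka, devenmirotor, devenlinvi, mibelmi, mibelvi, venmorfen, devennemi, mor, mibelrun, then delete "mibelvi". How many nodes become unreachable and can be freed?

Walk "mibelvi" from the leaf back toward the root, removing each node that no remaining word uses.
The suffix "vi" (2 nodes) is used only by "mibelvi"; the node for "mibel" still has the child "l", so pruning stops there.
Nodes removed: 2

2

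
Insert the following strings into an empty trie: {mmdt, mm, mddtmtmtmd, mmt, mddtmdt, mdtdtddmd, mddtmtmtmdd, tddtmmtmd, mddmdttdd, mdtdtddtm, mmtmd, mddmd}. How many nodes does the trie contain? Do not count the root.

Count nodes per top-level branch (shared prefixes stored once):
  'm'-branch (mddmd, mddmdttdd, mddtmdt, mddtmtmtmd, mddtmtmtmdd, mdtdtddmd, mdtdtddtm, mm, mmdt, mmt, mmtmd): 34 nodes
  't'-branch (tddtmmtmd): 9 nodes
Sum: 43

43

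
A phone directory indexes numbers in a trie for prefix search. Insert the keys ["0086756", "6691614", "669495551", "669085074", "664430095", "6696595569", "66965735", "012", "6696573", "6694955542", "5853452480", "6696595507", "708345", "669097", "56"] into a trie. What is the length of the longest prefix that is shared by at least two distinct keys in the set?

8

Equivalently: take the maximum, over all pairs, of their longest common prefix length.
"669495551" and "6694955542" agree on "66949555" (8 characters) before diverging; nothing deeper is shared.
Longest shared-prefix length: 8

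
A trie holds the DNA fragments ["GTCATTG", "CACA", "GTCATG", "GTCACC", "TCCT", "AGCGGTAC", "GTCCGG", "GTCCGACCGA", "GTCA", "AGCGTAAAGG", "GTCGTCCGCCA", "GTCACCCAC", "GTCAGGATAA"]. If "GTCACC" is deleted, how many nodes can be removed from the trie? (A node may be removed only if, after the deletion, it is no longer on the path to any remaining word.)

A node on "GTCACC"'s path can go only if nothing else ends at it or branches off below it.
Every node on "GTCACC" is still needed (e.g. by "GTCACCCAC"), so nothing is freed.
Nodes removed: 0

0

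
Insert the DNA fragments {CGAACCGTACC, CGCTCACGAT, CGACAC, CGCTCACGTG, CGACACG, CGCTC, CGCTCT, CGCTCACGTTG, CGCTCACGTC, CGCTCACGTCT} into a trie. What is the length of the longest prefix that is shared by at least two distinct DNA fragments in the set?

The deepest shared node is where two words last agree before diverging.
"CGCTCACGTC" and "CGCTCACGTCT" agree on "CGCTCACGTC" (10 characters) before diverging; nothing deeper is shared.
Longest shared-prefix length: 10

10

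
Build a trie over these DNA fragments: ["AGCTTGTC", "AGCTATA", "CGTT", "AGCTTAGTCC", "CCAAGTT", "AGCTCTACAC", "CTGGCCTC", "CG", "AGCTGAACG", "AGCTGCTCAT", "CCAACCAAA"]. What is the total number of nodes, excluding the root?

Count nodes per top-level branch (shared prefixes stored once):
  'A'-branch (AGCTATA, AGCTCTACAC, AGCTGAACG, AGCTGCTCAT, AGCTTAGTCC, AGCTTGTC): 32 nodes
  'C'-branch (CCAACCAAA, CCAAGTT, CG, CGTT, CTGGCCTC): 22 nodes
Sum: 54

54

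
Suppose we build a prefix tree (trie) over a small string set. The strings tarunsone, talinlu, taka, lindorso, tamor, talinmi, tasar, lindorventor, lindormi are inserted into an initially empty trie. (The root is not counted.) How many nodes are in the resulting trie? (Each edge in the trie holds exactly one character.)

Trie structure (* marks end of a word):
(root)
├─ l
│  └─ i
│     └─ n
│        └─ d
│           └─ o
│              └─ r
│                 ├─ m
│                 │  └─ i *
│                 ├─ s
│                 │  └─ o *
│                 └─ v
│                    └─ e
│                       └─ n
│                          └─ t
│                             └─ o
│                                └─ r *
└─ t
   └─ a
      ├─ k
      │  └─ a *
      ├─ l
      │  └─ i
      │     └─ n
      │        ├─ l
      │        │  └─ u *
      │        └─ m
      │           └─ i *
      ├─ m
      │  └─ o
      │     └─ r *
      ├─ r
      │  └─ u
      │     └─ n
      │        └─ s
      │           └─ o
      │              └─ n
      │                 └─ e *
      └─ s
         └─ a
            └─ r *
Counting every labelled node above: 40.

40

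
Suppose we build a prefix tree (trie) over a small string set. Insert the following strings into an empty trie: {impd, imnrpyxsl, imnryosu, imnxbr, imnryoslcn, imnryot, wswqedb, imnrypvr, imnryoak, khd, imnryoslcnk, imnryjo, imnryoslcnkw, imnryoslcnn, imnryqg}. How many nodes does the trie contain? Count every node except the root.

Trace insertions, counting only characters that open a new branch:
  "impd" → 4 new (i, m, p, d)
  "imnrpyxsl" → prefix "im" already present; 7 new (n, r, p, y, x, s, l)
  "imnryosu" → prefix "imnr" already present; 4 new (y, o, s, u)
  "imnxbr" → prefix "imn" already present; 3 new (x, b, r)
  "imnryoslcn" → prefix "imnryos" already present; 3 new (l, c, n)
  "imnryot" → prefix "imnryo" already present; 1 new (t)
  "wswqedb" → 7 new (w, s, w, q, e, d, b)
  "imnrypvr" → prefix "imnry" already present; 3 new (p, v, r)
  "imnryoak" → prefix "imnryo" already present; 2 new (a, k)
  "khd" → 3 new (k, h, d)
  "imnryoslcnk" → prefix "imnryoslcn" already present; 1 new (k)
  "imnryjo" → prefix "imnry" already present; 2 new (j, o)
  "imnryoslcnkw" → prefix "imnryoslcnk" already present; 1 new (w)
  "imnryoslcnn" → prefix "imnryoslcn" already present; 1 new (n)
  "imnryqg" → prefix "imnry" already present; 2 new (q, g)
Total nodes = 4 + 7 + 4 + 3 + 3 + 1 + 7 + 3 + 2 + 3 + 1 + 2 + 1 + 1 + 2 = 44

44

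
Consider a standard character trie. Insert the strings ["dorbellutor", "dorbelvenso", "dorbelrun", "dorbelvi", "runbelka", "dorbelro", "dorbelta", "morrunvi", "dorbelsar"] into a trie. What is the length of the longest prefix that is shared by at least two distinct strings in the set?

7

Equivalently: take the maximum, over all pairs, of their longest common prefix length.
"dorbelro" and "dorbelrun" agree on "dorbelr" (7 characters) before diverging; nothing deeper is shared.
Longest shared-prefix length: 7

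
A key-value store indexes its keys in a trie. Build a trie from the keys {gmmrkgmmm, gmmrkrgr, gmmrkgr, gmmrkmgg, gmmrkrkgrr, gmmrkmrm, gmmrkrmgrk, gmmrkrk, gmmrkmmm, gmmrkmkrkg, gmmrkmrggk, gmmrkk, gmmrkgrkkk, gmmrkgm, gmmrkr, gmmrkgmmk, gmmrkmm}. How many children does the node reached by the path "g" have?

1

Follow the path "g" to its node, then look at its outgoing edges.
Characters that immediately follow "g" among the stored strings: {m}.
That node has 1 child edge.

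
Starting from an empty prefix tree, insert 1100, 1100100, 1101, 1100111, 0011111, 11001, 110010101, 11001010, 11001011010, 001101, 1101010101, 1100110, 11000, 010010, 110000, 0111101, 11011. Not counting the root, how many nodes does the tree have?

For each word, the new-node count is its length minus the longest prefix already in the trie:
  "1100" → 4 new (1, 1, 0, 0)
  "1100100" → prefix "1100" already present; 3 new (1, 0, 0)
  "1101" → prefix "110" already present; 1 new (1)
  "1100111" → prefix "11001" already present; 2 new (1, 1)
  "0011111" → 7 new (0, 0, 1, 1, 1, 1, 1)
  "11001" → prefix "11001" already present; 0 new (none)
  "110010101" → prefix "110010" already present; 3 new (1, 0, 1)
  "11001010" → prefix "11001010" already present; 0 new (none)
  "11001011010" → prefix "1100101" already present; 4 new (1, 0, 1, 0)
  "001101" → prefix "0011" already present; 2 new (0, 1)
  "1101010101" → prefix "1101" already present; 6 new (0, 1, 0, 1, 0, 1)
  "1100110" → prefix "110011" already present; 1 new (0)
  "11000" → prefix "1100" already present; 1 new (0)
  "010010" → prefix "0" already present; 5 new (1, 0, 0, 1, 0)
  "110000" → prefix "11000" already present; 1 new (0)
  "0111101" → prefix "01" already present; 5 new (1, 1, 1, 0, 1)
  "11011" → prefix "1101" already present; 1 new (1)
Total nodes = 4 + 3 + 1 + 2 + 7 + 0 + 3 + 0 + 4 + 2 + 6 + 1 + 1 + 5 + 1 + 5 + 1 = 46

46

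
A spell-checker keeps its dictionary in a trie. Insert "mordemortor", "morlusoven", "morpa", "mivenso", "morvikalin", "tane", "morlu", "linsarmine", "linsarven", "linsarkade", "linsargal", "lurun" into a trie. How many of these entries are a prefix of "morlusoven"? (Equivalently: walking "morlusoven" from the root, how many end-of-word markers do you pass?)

2

Check each prefix of "morlusoven" against the stored set — each match is an end-marker on the path.
Prefixes of the query that are stored words: "morlu", "morlusoven"
Count: 2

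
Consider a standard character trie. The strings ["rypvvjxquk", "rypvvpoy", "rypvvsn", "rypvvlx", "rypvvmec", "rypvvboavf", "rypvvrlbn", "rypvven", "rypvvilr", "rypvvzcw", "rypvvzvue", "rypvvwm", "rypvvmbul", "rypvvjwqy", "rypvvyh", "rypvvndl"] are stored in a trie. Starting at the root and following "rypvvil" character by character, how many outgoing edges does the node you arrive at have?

1

Walk "rypvvil" from the root, arriving at one node.
Distinct next characters after "rypvvil": r.
That node has 1 child edge.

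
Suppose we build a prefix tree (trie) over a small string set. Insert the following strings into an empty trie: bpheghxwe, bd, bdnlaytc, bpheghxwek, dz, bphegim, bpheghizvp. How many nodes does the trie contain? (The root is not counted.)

25

Insert word by word; a character creates a node only if that edge doesn't already exist:
  "bpheghxwe" → 9 new (b, p, h, e, g, h, x, w, e)
  "bd" → prefix "b" already present; 1 new (d)
  "bdnlaytc" → prefix "bd" already present; 6 new (n, l, a, y, t, c)
  "bpheghxwek" → prefix "bpheghxwe" already present; 1 new (k)
  "dz" → 2 new (d, z)
  "bphegim" → prefix "bpheg" already present; 2 new (i, m)
  "bpheghizvp" → prefix "bphegh" already present; 4 new (i, z, v, p)
Total nodes = 9 + 1 + 6 + 1 + 2 + 2 + 4 = 25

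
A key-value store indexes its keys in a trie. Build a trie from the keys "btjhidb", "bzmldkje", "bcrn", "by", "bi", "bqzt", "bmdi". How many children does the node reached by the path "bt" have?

1

Follow the path "bt" to its node, then look at its outgoing edges.
Characters that immediately follow "bt" among the stored strings: {j}.
That node has 1 child edge.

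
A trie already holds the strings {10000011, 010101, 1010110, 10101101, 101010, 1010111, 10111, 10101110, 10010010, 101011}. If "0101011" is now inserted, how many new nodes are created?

1

"010101" is already a path in the trie; the remaining "1" must be added.
New nodes needed: |"0101011"| − 6 = 7 − 6 = 1.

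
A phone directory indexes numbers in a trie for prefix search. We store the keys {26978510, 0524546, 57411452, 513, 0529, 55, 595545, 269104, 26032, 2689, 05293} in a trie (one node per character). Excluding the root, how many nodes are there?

Trace insertions, counting only characters that open a new branch:
  "26978510" → 8 new (2, 6, 9, 7, 8, 5, 1, 0)
  "0524546" → 7 new (0, 5, 2, 4, 5, 4, 6)
  "57411452" → 8 new (5, 7, 4, 1, 1, 4, 5, 2)
  "513" → prefix "5" already present; 2 new (1, 3)
  "0529" → prefix "052" already present; 1 new (9)
  "55" → prefix "5" already present; 1 new (5)
  "595545" → prefix "5" already present; 5 new (9, 5, 5, 4, 5)
  "269104" → prefix "269" already present; 3 new (1, 0, 4)
  "26032" → prefix "26" already present; 3 new (0, 3, 2)
  "2689" → prefix "26" already present; 2 new (8, 9)
  "05293" → prefix "0529" already present; 1 new (3)
Total nodes = 8 + 7 + 8 + 2 + 1 + 1 + 5 + 3 + 3 + 2 + 1 = 41

41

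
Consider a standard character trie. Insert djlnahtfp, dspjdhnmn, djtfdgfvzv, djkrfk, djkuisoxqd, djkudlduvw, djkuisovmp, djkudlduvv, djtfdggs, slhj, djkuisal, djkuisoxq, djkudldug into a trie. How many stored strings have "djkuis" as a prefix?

4

Traverse to the node for "djkuis", then collect every word in that subtree.
Words under "djkuis": djkuisal, djkuisovmp, djkuisoxq, djkuisoxqd
Count: 4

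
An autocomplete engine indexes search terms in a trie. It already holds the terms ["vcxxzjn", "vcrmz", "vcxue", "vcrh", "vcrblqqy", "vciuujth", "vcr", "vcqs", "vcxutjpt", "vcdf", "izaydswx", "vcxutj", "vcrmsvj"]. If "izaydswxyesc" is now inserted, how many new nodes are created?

"izaydswx" is already a path in the trie; the remaining "yesc" must be added.
So 12 − 8 = 4 new nodes.

4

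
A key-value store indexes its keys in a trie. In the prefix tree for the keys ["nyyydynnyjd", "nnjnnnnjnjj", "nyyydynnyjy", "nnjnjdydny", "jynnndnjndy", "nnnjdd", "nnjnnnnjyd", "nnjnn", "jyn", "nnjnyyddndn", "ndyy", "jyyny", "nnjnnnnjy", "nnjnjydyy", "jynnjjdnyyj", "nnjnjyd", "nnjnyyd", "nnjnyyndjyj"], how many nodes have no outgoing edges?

13

A leaf is a node with no children — equivalently, the end of a word that is not a proper prefix of any other stored word.
Those words: "jynnjjdnyyj", "jynnndnjndy", "jyyny", "ndyy", "nnjnjdydny", "nnjnjydyy", "nnjnnnnjnjj", "nnjnnnnjyd", "nnjnyyddndn", "nnjnyyndjyj", "nnnjdd", "nyyydynnyjd", "nyyydynnyjy"
Leaf count: 13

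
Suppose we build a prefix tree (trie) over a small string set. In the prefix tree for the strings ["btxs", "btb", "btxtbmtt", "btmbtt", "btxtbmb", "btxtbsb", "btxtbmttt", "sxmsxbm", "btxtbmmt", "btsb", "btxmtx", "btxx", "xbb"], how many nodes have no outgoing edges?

12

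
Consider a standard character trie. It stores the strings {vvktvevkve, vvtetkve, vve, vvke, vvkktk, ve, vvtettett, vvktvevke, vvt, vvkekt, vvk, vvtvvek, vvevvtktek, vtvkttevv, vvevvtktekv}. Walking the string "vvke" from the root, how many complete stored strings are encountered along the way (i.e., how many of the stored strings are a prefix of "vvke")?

Traverse "vvke" character by character; count nodes along the way that are marked as word ends.
Prefixes of the query that are stored words: "vvk", "vvke"
Count: 2

2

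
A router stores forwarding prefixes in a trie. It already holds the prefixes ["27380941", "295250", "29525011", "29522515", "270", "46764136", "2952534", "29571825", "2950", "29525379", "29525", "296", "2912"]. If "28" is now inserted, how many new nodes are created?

1

"2" is already a path in the trie; the remaining "8" must be added.
Each of the 1 remaining characters creates one node.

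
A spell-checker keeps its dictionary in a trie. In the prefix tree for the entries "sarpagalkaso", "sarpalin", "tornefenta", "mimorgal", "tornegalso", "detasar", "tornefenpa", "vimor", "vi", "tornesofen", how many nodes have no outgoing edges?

9

Leaves are exactly the stored words that no other stored word extends.
Those words: "detasar", "mimorgal", "sarpagalkaso", "sarpalin", "tornefenpa", "tornefenta", "tornegalso", "tornesofen", "vimor"
Leaf count: 9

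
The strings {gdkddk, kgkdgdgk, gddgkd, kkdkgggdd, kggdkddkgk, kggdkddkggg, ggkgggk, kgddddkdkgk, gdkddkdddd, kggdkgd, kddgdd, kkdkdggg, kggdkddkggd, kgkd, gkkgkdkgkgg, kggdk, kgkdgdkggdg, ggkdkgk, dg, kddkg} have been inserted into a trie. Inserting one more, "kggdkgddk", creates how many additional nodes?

2

The longest prefix of "kggdkgddk" already in the trie is "kggdkgd" (length 7).
New nodes needed: |"kggdkgddk"| − 7 = 9 − 7 = 2.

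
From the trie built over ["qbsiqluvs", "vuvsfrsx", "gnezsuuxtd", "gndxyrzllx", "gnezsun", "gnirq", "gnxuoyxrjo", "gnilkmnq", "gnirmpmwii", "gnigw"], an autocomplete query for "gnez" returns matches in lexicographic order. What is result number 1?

gnezsun

DFS of the "gnez" subtree visits, in order: "gnezsun", "gnezsuuxtd"
Position 1: gnezsun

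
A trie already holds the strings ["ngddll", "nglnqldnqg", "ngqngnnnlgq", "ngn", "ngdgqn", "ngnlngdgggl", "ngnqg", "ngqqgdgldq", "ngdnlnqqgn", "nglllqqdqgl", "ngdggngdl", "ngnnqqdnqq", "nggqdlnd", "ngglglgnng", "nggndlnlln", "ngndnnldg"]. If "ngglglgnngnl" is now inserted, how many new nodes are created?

2

The longest prefix of "ngglglgnngnl" already in the trie is "ngglglgnng" (length 10).
Each of the 2 remaining characters creates one node.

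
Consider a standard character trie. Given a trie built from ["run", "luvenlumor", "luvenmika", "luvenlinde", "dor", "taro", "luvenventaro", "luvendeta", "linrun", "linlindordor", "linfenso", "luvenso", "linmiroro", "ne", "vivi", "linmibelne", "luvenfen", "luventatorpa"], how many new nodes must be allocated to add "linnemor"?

5

"lin" is already a path in the trie; the remaining "nemor" must be added.
New nodes needed: |"linnemor"| − 3 = 8 − 3 = 5.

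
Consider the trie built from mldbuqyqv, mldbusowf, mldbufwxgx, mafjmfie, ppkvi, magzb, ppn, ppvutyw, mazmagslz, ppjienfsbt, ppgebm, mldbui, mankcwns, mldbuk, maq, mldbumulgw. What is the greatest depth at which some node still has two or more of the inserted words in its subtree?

5

The deepest shared node is where two words last agree before diverging.
e.g. "mldbufwxgx" and "mldbui" share the prefix "mldbu" of length 5; no pair shares a longer one.
Longest shared-prefix length: 5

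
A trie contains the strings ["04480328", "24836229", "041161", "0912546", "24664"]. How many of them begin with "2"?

Walk to "2"; the words in its subtree are exactly those with that prefix.
Words under "2": 24664, 24836229
Count: 2

2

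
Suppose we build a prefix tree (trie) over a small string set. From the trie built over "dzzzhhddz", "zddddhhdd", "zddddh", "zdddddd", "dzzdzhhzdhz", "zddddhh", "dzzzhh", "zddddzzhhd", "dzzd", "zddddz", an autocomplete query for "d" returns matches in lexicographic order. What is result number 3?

dzzzhh

DFS of the "d" subtree visits, in order: "dzzd", "dzzdzhhzdhz", "dzzzhh", "dzzzhhddz"
Position 3: dzzzhh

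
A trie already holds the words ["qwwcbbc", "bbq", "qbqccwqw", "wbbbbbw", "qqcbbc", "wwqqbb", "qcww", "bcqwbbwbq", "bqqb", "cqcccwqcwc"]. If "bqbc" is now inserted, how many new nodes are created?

2

"bq" is already a path in the trie; the remaining "bc" must be added.
So 4 − 2 = 2 new nodes.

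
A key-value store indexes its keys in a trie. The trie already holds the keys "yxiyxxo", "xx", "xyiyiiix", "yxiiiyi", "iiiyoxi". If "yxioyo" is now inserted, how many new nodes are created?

The longest prefix of "yxioyo" already in the trie is "yxi" (length 3).
Each of the 3 remaining characters creates one node.

3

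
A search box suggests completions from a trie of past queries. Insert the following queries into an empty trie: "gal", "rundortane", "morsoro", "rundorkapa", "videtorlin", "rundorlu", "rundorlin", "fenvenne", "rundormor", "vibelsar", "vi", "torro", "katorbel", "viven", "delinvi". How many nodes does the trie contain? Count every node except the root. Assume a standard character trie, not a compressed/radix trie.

78

For each word, the new-node count is its length minus the longest prefix already in the trie:
  "gal" → 3 new (g, a, l)
  "rundortane" → 10 new (r, u, n, d, o, r, t, a, n, e)
  "morsoro" → 7 new (m, o, r, s, o, r, o)
  "rundorkapa" → prefix "rundor" already present; 4 new (k, a, p, a)
  "videtorlin" → 10 new (v, i, d, e, t, o, r, l, i, n)
  "rundorlu" → prefix "rundor" already present; 2 new (l, u)
  "rundorlin" → prefix "rundorl" already present; 2 new (i, n)
  "fenvenne" → 8 new (f, e, n, v, e, n, n, e)
  "rundormor" → prefix "rundor" already present; 3 new (m, o, r)
  "vibelsar" → prefix "vi" already present; 6 new (b, e, l, s, a, r)
  "vi" → prefix "vi" already present; 0 new (none)
  "torro" → 5 new (t, o, r, r, o)
  "katorbel" → 8 new (k, a, t, o, r, b, e, l)
  "viven" → prefix "vi" already present; 3 new (v, e, n)
  "delinvi" → 7 new (d, e, l, i, n, v, i)
Total nodes = 3 + 10 + 7 + 4 + 10 + 2 + 2 + 8 + 3 + 6 + 0 + 5 + 8 + 3 + 7 = 78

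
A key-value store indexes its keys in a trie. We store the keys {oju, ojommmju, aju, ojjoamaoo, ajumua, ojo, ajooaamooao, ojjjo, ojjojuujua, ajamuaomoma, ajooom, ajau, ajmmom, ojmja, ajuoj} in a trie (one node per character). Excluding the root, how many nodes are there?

Insert word by word; a character creates a node only if that edge doesn't already exist:
  "oju" → 3 new (o, j, u)
  "ojommmju" → prefix "oj" already present; 6 new (o, m, m, m, j, u)
  "aju" → 3 new (a, j, u)
  "ojjoamaoo" → prefix "oj" already present; 7 new (j, o, a, m, a, o, o)
  "ajumua" → prefix "aju" already present; 3 new (m, u, a)
  "ojo" → prefix "ojo" already present; 0 new (none)
  "ajooaamooao" → prefix "aj" already present; 9 new (o, o, a, a, m, o, o, a, o)
  "ojjjo" → prefix "ojj" already present; 2 new (j, o)
  "ojjojuujua" → prefix "ojjo" already present; 6 new (j, u, u, j, u, a)
  "ajamuaomoma" → prefix "aj" already present; 9 new (a, m, u, a, o, m, o, m, a)
  "ajooom" → prefix "ajoo" already present; 2 new (o, m)
  "ajau" → prefix "aja" already present; 1 new (u)
  "ajmmom" → prefix "aj" already present; 4 new (m, m, o, m)
  "ojmja" → prefix "oj" already present; 3 new (m, j, a)
  "ajuoj" → prefix "aju" already present; 2 new (o, j)
Total nodes = 3 + 6 + 3 + 7 + 3 + 0 + 9 + 2 + 6 + 9 + 2 + 1 + 4 + 3 + 2 = 60

60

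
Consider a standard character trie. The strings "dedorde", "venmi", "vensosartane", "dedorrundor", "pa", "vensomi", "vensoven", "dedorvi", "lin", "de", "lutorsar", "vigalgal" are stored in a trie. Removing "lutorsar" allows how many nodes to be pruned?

7

After clearing the end-marker at "lutorsar", prune upward until reaching a node still needed by another word.
The suffix "utorsar" (7 nodes) is used only by "lutorsar"; the node for "l" still has the child "i", so pruning stops there.
Nodes removed: 7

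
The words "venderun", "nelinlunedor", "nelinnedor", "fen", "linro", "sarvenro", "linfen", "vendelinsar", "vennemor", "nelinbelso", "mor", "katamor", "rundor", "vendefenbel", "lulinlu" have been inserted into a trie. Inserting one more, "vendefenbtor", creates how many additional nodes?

The longest prefix of "vendefenbtor" already in the trie is "vendefenb" (length 9).
So 12 − 9 = 3 new nodes.

3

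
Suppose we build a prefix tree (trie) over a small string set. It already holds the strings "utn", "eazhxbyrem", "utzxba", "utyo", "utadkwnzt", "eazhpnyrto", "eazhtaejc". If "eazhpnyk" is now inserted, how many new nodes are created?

The longest prefix of "eazhpnyk" already in the trie is "eazhpny" (length 7).
New nodes needed: |"eazhpnyk"| − 7 = 8 − 7 = 1.

1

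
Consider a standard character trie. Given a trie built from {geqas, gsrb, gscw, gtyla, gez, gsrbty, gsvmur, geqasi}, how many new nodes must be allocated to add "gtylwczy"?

"gtyl" is already a path in the trie; the remaining "wczy" must be added.
So 8 − 4 = 4 new nodes.

4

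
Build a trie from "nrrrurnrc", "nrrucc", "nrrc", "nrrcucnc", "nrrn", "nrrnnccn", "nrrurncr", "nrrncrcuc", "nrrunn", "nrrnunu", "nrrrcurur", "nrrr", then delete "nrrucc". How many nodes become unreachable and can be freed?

2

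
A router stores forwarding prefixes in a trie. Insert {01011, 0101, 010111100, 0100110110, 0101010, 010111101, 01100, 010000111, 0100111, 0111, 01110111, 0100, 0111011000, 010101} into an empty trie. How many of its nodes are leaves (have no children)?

A leaf is a node with no children — equivalently, the end of a word that is not a proper prefix of any other stored word.
Those words: "010000111", "0100110110", "0100111", "0101010", "010111100", "010111101", "01100", "0111011000", "01110111"
Leaf count: 9

9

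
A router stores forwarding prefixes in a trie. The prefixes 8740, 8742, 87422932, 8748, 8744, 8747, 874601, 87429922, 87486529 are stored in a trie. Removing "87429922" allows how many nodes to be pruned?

4

A node on "87429922"'s path can go only if nothing else ends at it or branches off below it.
The suffix "9922" (4 nodes) is used only by "87429922"; the node for "8742" still has the child "2", so pruning stops there.
Nodes removed: 4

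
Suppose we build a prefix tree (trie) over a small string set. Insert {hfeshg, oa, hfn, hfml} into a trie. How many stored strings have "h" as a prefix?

Walk to "h"; the words in its subtree are exactly those with that prefix.
Matches: "hfeshg", "hfml", "hfn"
Count: 3

3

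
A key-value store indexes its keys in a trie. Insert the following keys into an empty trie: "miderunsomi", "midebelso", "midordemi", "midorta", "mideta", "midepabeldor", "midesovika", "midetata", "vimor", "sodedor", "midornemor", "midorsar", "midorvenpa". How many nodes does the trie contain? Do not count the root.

Count nodes per top-level branch (shared prefixes stored once):
  'm'-branch (midebelso, midepabeldor, miderunsomi, midesovika, mideta, midetata, midordemi, midornemor, midorsar, midorta, midorvenpa): 55 nodes
  's'-branch (sodedor): 7 nodes
  'v'-branch (vimor): 5 nodes
Sum: 67

67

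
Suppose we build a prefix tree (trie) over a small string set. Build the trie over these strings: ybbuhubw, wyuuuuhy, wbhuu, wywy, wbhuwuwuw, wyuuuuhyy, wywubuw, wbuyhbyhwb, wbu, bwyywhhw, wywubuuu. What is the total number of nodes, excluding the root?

For each word, the new-node count is its length minus the longest prefix already in the trie:
  "ybbuhubw" → 8 new (y, b, b, u, h, u, b, w)
  "wyuuuuhy" → 8 new (w, y, u, u, u, u, h, y)
  "wbhuu" → prefix "w" already present; 4 new (b, h, u, u)
  "wywy" → prefix "wy" already present; 2 new (w, y)
  "wbhuwuwuw" → prefix "wbhu" already present; 5 new (w, u, w, u, w)
  "wyuuuuhyy" → prefix "wyuuuuhy" already present; 1 new (y)
  "wywubuw" → prefix "wyw" already present; 4 new (u, b, u, w)
  "wbuyhbyhwb" → prefix "wb" already present; 8 new (u, y, h, b, y, h, w, b)
  "wbu" → prefix "wbu" already present; 0 new (none)
  "bwyywhhw" → 8 new (b, w, y, y, w, h, h, w)
  "wywubuuu" → prefix "wywubu" already present; 2 new (u, u)
Total nodes = 8 + 8 + 4 + 2 + 5 + 1 + 4 + 8 + 0 + 8 + 2 = 50

50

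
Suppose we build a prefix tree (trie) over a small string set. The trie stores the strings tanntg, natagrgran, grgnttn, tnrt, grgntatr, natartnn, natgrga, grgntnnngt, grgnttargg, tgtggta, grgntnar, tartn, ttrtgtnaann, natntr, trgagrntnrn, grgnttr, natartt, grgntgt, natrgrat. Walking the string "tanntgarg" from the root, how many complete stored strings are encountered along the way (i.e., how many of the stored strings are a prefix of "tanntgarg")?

1

Traverse "tanntgarg" character by character; count nodes along the way that are marked as word ends.
Prefixes of the query that are stored words: "tanntg"
Count: 1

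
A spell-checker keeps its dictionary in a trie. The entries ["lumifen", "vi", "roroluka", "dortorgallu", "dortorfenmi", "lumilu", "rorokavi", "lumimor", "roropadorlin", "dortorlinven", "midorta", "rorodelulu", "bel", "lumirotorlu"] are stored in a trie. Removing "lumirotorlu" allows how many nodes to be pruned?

7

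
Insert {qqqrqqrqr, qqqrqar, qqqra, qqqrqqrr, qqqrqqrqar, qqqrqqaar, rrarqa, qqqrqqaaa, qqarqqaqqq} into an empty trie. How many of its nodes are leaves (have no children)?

A leaf is a node with no children — equivalently, the end of a word that is not a proper prefix of any other stored word.
Those words: "qqarqqaqqq", "qqqra", "qqqrqar", "qqqrqqaaa", "qqqrqqaar", "qqqrqqrqar", "qqqrqqrqr", "qqqrqqrr", "rrarqa"
Leaf count: 9

9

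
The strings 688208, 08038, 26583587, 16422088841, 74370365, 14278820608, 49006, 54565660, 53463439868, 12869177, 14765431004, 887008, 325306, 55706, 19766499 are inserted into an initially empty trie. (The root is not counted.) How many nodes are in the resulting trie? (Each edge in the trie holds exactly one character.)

Insert word by word; a character creates a node only if that edge doesn't already exist:
  "688208" → 6 new (6, 8, 8, 2, 0, 8)
  "08038" → 5 new (0, 8, 0, 3, 8)
  "26583587" → 8 new (2, 6, 5, 8, 3, 5, 8, 7)
  "16422088841" → 11 new (1, 6, 4, 2, 2, 0, 8, 8, 8, 4, 1)
  "74370365" → 8 new (7, 4, 3, 7, 0, 3, 6, 5)
  "14278820608" → prefix "1" already present; 10 new (4, 2, 7, 8, 8, 2, 0, 6, 0, 8)
  "49006" → 5 new (4, 9, 0, 0, 6)
  "54565660" → 8 new (5, 4, 5, 6, 5, 6, 6, 0)
  "53463439868" → prefix "5" already present; 10 new (3, 4, 6, 3, 4, 3, 9, 8, 6, 8)
  "12869177" → prefix "1" already present; 7 new (2, 8, 6, 9, 1, 7, 7)
  "14765431004" → prefix "14" already present; 9 new (7, 6, 5, 4, 3, 1, 0, 0, 4)
  "887008" → 6 new (8, 8, 7, 0, 0, 8)
  "325306" → 6 new (3, 2, 5, 3, 0, 6)
  "55706" → prefix "5" already present; 4 new (5, 7, 0, 6)
  "19766499" → prefix "1" already present; 7 new (9, 7, 6, 6, 4, 9, 9)
Total nodes = 6 + 5 + 8 + 11 + 8 + 10 + 5 + 8 + 10 + 7 + 9 + 6 + 6 + 4 + 7 = 110

110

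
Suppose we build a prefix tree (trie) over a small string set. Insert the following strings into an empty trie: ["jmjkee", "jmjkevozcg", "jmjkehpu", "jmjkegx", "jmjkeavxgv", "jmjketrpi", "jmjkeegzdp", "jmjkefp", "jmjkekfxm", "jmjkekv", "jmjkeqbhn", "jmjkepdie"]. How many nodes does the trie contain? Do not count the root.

44

Insert word by word; a character creates a node only if that edge doesn't already exist:
  "jmjkee" → 6 new (j, m, j, k, e, e)
  "jmjkevozcg" → prefix "jmjke" already present; 5 new (v, o, z, c, g)
  "jmjkehpu" → prefix "jmjke" already present; 3 new (h, p, u)
  "jmjkegx" → prefix "jmjke" already present; 2 new (g, x)
  "jmjkeavxgv" → prefix "jmjke" already present; 5 new (a, v, x, g, v)
  "jmjketrpi" → prefix "jmjke" already present; 4 new (t, r, p, i)
  "jmjkeegzdp" → prefix "jmjkee" already present; 4 new (g, z, d, p)
  "jmjkefp" → prefix "jmjke" already present; 2 new (f, p)
  "jmjkekfxm" → prefix "jmjke" already present; 4 new (k, f, x, m)
  "jmjkekv" → prefix "jmjkek" already present; 1 new (v)
  "jmjkeqbhn" → prefix "jmjke" already present; 4 new (q, b, h, n)
  "jmjkepdie" → prefix "jmjke" already present; 4 new (p, d, i, e)
Total nodes = 6 + 5 + 3 + 2 + 5 + 4 + 4 + 2 + 4 + 1 + 4 + 4 = 44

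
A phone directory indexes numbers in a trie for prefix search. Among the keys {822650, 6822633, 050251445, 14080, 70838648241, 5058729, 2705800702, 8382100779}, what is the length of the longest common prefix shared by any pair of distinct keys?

The deepest shared node is where two words last agree before diverging.
"822650" and "8382100779" agree on "8" (1 characters) before diverging; nothing deeper is shared.
Longest shared-prefix length: 1

1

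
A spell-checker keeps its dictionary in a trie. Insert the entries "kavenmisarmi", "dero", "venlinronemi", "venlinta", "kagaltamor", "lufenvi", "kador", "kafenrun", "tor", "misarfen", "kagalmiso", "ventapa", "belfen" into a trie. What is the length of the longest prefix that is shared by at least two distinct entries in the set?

6

The deepest shared node is where two words last agree before diverging.
"venlinronemi" and "venlinta" agree on "venlin" (6 characters) before diverging; nothing deeper is shared.
Longest shared-prefix length: 6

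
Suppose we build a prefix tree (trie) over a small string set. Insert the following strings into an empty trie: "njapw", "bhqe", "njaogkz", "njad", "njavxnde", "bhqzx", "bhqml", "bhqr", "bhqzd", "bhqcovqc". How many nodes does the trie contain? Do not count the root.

For each word, the new-node count is its length minus the longest prefix already in the trie:
  "njapw" → 5 new (n, j, a, p, w)
  "bhqe" → 4 new (b, h, q, e)
  "njaogkz" → prefix "nja" already present; 4 new (o, g, k, z)
  "njad" → prefix "nja" already present; 1 new (d)
  "njavxnde" → prefix "nja" already present; 5 new (v, x, n, d, e)
  "bhqzx" → prefix "bhq" already present; 2 new (z, x)
  "bhqml" → prefix "bhq" already present; 2 new (m, l)
  "bhqr" → prefix "bhq" already present; 1 new (r)
  "bhqzd" → prefix "bhqz" already present; 1 new (d)
  "bhqcovqc" → prefix "bhq" already present; 5 new (c, o, v, q, c)
Total nodes = 5 + 4 + 4 + 1 + 5 + 2 + 2 + 1 + 1 + 5 = 30

30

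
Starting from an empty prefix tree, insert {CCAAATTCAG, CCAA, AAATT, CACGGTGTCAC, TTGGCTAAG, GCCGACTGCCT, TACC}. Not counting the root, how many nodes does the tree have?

For each word, the new-node count is its length minus the longest prefix already in the trie:
  "CCAAATTCAG" → 10 new (C, C, A, A, A, T, T, C, A, G)
  "CCAA" → prefix "CCAA" already present; 0 new (none)
  "AAATT" → 5 new (A, A, A, T, T)
  "CACGGTGTCAC" → prefix "C" already present; 10 new (A, C, G, G, T, G, T, C, A, C)
  "TTGGCTAAG" → 9 new (T, T, G, G, C, T, A, A, G)
  "GCCGACTGCCT" → 11 new (G, C, C, G, A, C, T, G, C, C, T)
  "TACC" → prefix "T" already present; 3 new (A, C, C)
Total nodes = 10 + 0 + 5 + 10 + 9 + 11 + 3 = 48

48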